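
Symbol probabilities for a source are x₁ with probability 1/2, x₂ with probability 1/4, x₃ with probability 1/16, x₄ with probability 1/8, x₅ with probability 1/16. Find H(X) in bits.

1.875 bits

Each probability is a power of 1/2, so log₂(1/p) is an integer.
H = Σ p·log₂(1/p) = 1/2·1 + 1/4·2 + 1/16·4 + 1/8·3 + 1/16·4 = 1.875 bits.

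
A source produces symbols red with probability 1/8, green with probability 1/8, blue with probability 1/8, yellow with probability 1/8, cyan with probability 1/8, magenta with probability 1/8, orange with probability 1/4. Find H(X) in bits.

2.75 bits

Each probability is a power of 1/2, so log₂(1/p) is an integer.
H = Σ p·log₂(1/p) = 1/8·3 + 1/8·3 + 1/8·3 + 1/8·3 + 1/8·3 + 1/8·3 + 1/4·2 = 2.75 bits.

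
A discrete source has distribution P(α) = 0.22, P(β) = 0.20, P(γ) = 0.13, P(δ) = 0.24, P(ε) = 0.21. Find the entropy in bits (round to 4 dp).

2.2946 bits

H = −Σ pᵢ log₂ pᵢ.
−0.22·log₂(0.22) = 0.4806
−0.20·log₂(0.20) = 0.4644
−0.13·log₂(0.13) = 0.3826
−0.24·log₂(0.24) = 0.4941
−0.21·log₂(0.21) = 0.4728
Sum ≈ 2.2946 → 2.2946 bits.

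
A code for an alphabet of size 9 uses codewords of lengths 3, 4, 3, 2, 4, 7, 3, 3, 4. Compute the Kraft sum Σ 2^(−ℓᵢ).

0.9453125

With common denominator 2^7 = 128: Σ 2^(−ℓᵢ) = 16/128 + 8/128 + 16/128 + 32/128 + 8/128 + 1/128 + 16/128 + 16/128 + 8/128 = 121/128 = 0.9453125.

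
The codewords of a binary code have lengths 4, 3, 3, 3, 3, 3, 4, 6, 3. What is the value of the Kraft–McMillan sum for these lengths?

0.890625

With common denominator 2^6 = 64: Σ 2^(−ℓᵢ) = 4/64 + 8/64 + 8/64 + 8/64 + 8/64 + 8/64 + 4/64 + 1/64 + 8/64 = 57/64 = 0.890625.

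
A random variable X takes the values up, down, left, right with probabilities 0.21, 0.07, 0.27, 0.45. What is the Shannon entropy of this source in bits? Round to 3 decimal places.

1.770 bits

H = −Σ pᵢ log₂ pᵢ.
−0.21·log₂(0.21) = 0.4728
−0.07·log₂(0.07) = 0.2686
−0.27·log₂(0.27) = 0.5100
−0.45·log₂(0.45) = 0.5184
Sum ≈ 1.7698 → 1.770 bits.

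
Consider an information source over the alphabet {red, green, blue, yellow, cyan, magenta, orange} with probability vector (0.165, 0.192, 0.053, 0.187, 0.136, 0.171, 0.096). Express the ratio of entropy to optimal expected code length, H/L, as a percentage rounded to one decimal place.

98.0%

Entropy H = −Σ p log₂ p ≈ 2.7147 bits.
Huffman merges: 53/1000+12/125→149/1000; 17/125+149/1000→57/200; 33/200+171/1000→42/125; 187/1000+24/125→379/1000; 57/200+42/125→621/1000; 379/1000+621/1000→1. L = 277/100 ≈ 2.7700.
Efficiency = H/L = 2.7147/2.7700 = 98.0%.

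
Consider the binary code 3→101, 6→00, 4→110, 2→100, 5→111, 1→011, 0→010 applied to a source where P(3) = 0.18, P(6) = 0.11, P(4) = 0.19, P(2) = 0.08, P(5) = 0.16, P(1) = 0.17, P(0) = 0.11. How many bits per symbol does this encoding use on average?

L̄ = Σ pᵢ·ℓᵢ = 0.18·3 + 0.11·2 + 0.19·3 + 0.08·3 + 0.16·3 + 0.17·3 + 0.11·3 = 2.89 bits/symbol.

2.89 bits/symbol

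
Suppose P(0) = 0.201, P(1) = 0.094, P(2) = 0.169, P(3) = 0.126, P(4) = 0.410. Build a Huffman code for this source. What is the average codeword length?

Repeatedly combine the two least-probable nodes; the expected code length is the sum of the merged weights.
merge 47/500 + 63/500 → 11/50
merge 169/1000 + 201/1000 → 37/100
merge 11/50 + 37/100 → 59/100
merge 41/100 + 59/100 → 1
L = 11/50 + 37/100 + 59/100 + 1 = 109/50 = 2.18 bits/symbol.

2.18 bits/symbol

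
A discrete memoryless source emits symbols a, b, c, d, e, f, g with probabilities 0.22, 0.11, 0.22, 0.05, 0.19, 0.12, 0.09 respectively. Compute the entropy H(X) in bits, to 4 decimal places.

H = −Σ pᵢ log₂ pᵢ.
−0.22·log₂(0.22) = 0.4806
−0.11·log₂(0.11) = 0.3503
−0.22·log₂(0.22) = 0.4806
−0.05·log₂(0.05) = 0.2161
−0.19·log₂(0.19) = 0.4552
−0.12·log₂(0.12) = 0.3671
−0.09·log₂(0.09) = 0.3127
Sum ≈ 2.6625 → 2.6625 bits.

2.6625 bits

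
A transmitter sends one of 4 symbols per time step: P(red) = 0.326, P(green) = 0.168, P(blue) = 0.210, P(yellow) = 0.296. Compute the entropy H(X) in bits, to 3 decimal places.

1.952 bits

H = −Σ pᵢ log₂ pᵢ.
−0.326·log₂(0.326) = 0.5272
−0.168·log₂(0.168) = 0.4323
−0.210·log₂(0.210) = 0.4728
−0.296·log₂(0.296) = 0.5199
Sum ≈ 1.9522 → 1.952 bits.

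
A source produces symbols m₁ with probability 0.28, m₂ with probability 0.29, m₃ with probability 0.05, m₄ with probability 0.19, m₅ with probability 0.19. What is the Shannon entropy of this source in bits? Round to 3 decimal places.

H = −Σ pᵢ log₂ pᵢ.
−0.28·log₂(0.28) = 0.5142
−0.29·log₂(0.29) = 0.5179
−0.05·log₂(0.05) = 0.2161
−0.19·log₂(0.19) = 0.4552
−0.19·log₂(0.19) = 0.4552
Sum ≈ 2.1587 → 2.159 bits.

2.159 bits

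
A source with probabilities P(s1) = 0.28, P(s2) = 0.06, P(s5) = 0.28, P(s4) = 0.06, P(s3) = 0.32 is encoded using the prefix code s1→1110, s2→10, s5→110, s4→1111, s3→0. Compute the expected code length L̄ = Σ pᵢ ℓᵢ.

2.64 bits/symbol

L̄ = Σ pᵢ·ℓᵢ = 0.28·4 + 0.06·2 + 0.28·3 + 0.06·4 + 0.32·1 = 2.64 bits/symbol.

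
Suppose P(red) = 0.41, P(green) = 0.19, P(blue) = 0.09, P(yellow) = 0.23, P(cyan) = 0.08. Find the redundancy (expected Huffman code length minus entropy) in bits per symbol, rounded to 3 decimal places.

0.046 bits

Entropy H = −Σ p log₂ p ≈ 2.0744 bits.
Huffman merges: 2/25+9/100→17/100; 17/100+19/100→9/25; 23/100+9/25→59/100; 41/100+59/100→1. L = 53/25 ≈ 2.1200.
L − H = 2.1200 − 2.0744 = 0.046 bits.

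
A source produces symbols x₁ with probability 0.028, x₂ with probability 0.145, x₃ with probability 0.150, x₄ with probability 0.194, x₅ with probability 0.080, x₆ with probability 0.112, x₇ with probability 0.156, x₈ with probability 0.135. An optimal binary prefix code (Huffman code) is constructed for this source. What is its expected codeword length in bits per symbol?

Repeatedly combine the two least-probable nodes; the expected code length is the sum of the merged weights.
merge 7/250 + 2/25 → 27/250
merge 27/250 + 14/125 → 11/50
merge 27/200 + 29/200 → 7/25
merge 3/20 + 39/250 → 153/500
merge 97/500 + 11/50 → 207/500
merge 7/25 + 153/500 → 293/500
merge 207/500 + 293/500 → 1
L = 27/250 + 11/50 + 7/25 + 153/500 + 207/500 + 293/500 + 1 = 1457/500 = 2.914 bits/symbol.

2.914 bits/symbol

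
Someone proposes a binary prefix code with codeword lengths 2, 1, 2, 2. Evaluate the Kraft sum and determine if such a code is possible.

1.25; no

With common denominator 2^2 = 4: Σ 2^(−ℓᵢ) = 1/4 + 2/4 + 1/4 + 1/4 = 5/4 = 1.25.
Kraft's inequality requires Σ ≤ 1; here Σ = 1.25 > 1, so no such prefix code exists.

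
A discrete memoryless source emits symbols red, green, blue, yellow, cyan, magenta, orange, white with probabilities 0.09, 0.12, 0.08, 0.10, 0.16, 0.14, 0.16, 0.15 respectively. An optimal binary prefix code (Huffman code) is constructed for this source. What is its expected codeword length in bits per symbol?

Repeatedly combine the two least-probable nodes; the expected code length is the sum of the merged weights.
merge 2/25 + 9/100 → 17/100
merge 1/10 + 3/25 → 11/50
merge 7/50 + 3/20 → 29/100
merge 4/25 + 4/25 → 8/25
merge 17/100 + 11/50 → 39/100
merge 29/100 + 8/25 → 61/100
merge 39/100 + 61/100 → 1
L = 17/100 + 11/50 + 29/100 + 8/25 + 39/100 + 61/100 + 1 = 3 bits/symbol.

3 bits/symbol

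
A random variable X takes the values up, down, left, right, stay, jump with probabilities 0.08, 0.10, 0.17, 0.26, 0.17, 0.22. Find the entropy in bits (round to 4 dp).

H = −Σ pᵢ log₂ pᵢ.
−0.08·log₂(0.08) = 0.2915
−0.10·log₂(0.10) = 0.3322
−0.17·log₂(0.17) = 0.4346
−0.26·log₂(0.26) = 0.5053
−0.17·log₂(0.17) = 0.4346
−0.22·log₂(0.22) = 0.4806
Sum ≈ 2.4787 → 2.4787 bits.

2.4787 bits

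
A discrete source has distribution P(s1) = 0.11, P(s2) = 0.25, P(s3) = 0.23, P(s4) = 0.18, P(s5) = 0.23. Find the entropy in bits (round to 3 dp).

2.271 bits

H = −Σ pᵢ log₂ pᵢ.
−0.11·log₂(0.11) = 0.3503
−0.25·log₂(0.25) = 0.5000
−0.23·log₂(0.23) = 0.4877
−0.18·log₂(0.18) = 0.4453
−0.23·log₂(0.23) = 0.4877
Sum ≈ 2.2709 → 2.271 bits.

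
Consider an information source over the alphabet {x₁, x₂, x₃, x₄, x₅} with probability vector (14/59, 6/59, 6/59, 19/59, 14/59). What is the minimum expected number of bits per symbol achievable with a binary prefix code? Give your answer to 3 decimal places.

Repeatedly combine the two least-probable nodes; the expected code length is the sum of the merged weights.
merge 6/59 + 6/59 → 12/59
merge 12/59 + 14/59 → 26/59
merge 14/59 + 19/59 → 33/59
merge 26/59 + 33/59 → 1
L = 12/59 + 26/59 + 33/59 + 1 = 130/59 ≈ 2.203 bits/symbol.

2.203 bits/symbol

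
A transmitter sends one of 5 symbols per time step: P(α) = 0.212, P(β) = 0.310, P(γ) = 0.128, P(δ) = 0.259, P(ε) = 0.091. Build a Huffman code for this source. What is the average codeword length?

2.219 bits/symbol

Repeatedly combine the two least-probable nodes; the expected code length is the sum of the merged weights.
merge 91/1000 + 16/125 → 219/1000
merge 53/250 + 219/1000 → 431/1000
merge 259/1000 + 31/100 → 569/1000
merge 431/1000 + 569/1000 → 1
L = 219/1000 + 431/1000 + 569/1000 + 1 = 2219/1000 = 2.219 bits/symbol.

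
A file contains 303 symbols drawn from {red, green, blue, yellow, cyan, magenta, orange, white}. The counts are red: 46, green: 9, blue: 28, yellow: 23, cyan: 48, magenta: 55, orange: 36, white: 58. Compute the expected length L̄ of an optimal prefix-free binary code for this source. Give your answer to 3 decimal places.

Probabilities are the counts divided by 303.
Repeatedly combine the two least-probable nodes; the expected code length is the sum of the merged weights.
merge 3/101 + 23/303 → 32/303
merge 28/303 + 32/303 → 20/101
merge 12/101 + 46/303 → 82/303
merge 16/101 + 55/303 → 103/303
merge 58/303 + 20/101 → 118/303
merge 82/303 + 103/303 → 185/303
merge 118/303 + 185/303 → 1
L = 32/303 + 20/101 + 82/303 + 103/303 + 118/303 + 185/303 + 1 = 883/303 ≈ 2.914 bits/symbol.

2.914 bits/symbol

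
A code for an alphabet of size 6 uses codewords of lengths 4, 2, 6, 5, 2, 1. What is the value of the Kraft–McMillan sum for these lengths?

1.109375

With common denominator 2^6 = 64: Σ 2^(−ℓᵢ) = 4/64 + 16/64 + 1/64 + 2/64 + 16/64 + 32/64 = 71/64 = 1.109375.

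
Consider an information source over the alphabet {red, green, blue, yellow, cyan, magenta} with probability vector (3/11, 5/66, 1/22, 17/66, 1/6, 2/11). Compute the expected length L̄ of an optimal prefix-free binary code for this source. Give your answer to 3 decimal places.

Repeatedly combine the two least-probable nodes; the expected code length is the sum of the merged weights.
merge 1/22 + 5/66 → 4/33
merge 4/33 + 1/6 → 19/66
merge 2/11 + 17/66 → 29/66
merge 3/11 + 19/66 → 37/66
merge 29/66 + 37/66 → 1
L = 4/33 + 19/66 + 29/66 + 37/66 + 1 = 53/22 ≈ 2.409 bits/symbol.

2.409 bits/symbol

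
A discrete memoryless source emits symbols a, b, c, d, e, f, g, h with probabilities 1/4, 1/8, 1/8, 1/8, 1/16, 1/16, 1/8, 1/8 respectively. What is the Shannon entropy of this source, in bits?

Each probability is a power of 1/2, so log₂(1/p) is an integer.
H = Σ p·log₂(1/p) = 1/4·2 + 1/8·3 + 1/8·3 + 1/8·3 + 1/16·4 + 1/16·4 + 1/8·3 + 1/8·3 = 2.875 bits.

2.875 bits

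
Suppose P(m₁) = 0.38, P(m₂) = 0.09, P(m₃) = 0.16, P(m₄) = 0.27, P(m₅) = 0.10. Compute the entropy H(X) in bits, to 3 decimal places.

H = −Σ pᵢ log₂ pᵢ.
−0.38·log₂(0.38) = 0.5305
−0.09·log₂(0.09) = 0.3127
−0.16·log₂(0.16) = 0.4230
−0.27·log₂(0.27) = 0.5100
−0.10·log₂(0.10) = 0.3322
Sum ≈ 2.1083 → 2.108 bits.

2.108 bits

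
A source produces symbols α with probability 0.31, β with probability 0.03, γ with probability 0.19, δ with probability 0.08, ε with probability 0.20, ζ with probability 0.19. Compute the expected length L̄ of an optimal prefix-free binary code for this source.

2.41 bits/symbol

Repeatedly combine the two least-probable nodes; the expected code length is the sum of the merged weights.
merge 3/100 + 2/25 → 11/100
merge 11/100 + 19/100 → 3/10
merge 19/100 + 1/5 → 39/100
merge 3/10 + 31/100 → 61/100
merge 39/100 + 61/100 → 1
L = 11/100 + 3/10 + 39/100 + 61/100 + 1 = 241/100 = 2.41 bits/symbol.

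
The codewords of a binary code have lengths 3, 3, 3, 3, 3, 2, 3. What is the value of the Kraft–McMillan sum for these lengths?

With common denominator 2^3 = 8: Σ 2^(−ℓᵢ) = 1/8 + 1/8 + 1/8 + 1/8 + 1/8 + 2/8 + 1/8 = 8/8 = 1.

1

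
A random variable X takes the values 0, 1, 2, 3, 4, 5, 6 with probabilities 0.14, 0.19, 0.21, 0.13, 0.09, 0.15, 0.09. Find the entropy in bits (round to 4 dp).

H = −Σ pᵢ log₂ pᵢ.
−0.14·log₂(0.14) = 0.3971
−0.19·log₂(0.19) = 0.4552
−0.21·log₂(0.21) = 0.4728
−0.13·log₂(0.13) = 0.3826
−0.09·log₂(0.09) = 0.3127
−0.15·log₂(0.15) = 0.4105
−0.09·log₂(0.09) = 0.3127
Sum ≈ 2.7437 → 2.7437 bits.

2.7437 bits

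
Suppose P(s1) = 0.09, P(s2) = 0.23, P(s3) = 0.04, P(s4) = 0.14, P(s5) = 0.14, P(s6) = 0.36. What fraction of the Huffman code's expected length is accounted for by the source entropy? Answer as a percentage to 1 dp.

96.3%

Entropy H = −Σ p log₂ p ≈ 2.3109 bits.
Huffman merges: 1/25+9/100→13/100; 13/100+7/50→27/100; 7/50+23/100→37/100; 27/100+9/25→63/100; 37/100+63/100→1. L = 12/5 ≈ 2.4000.
Efficiency = H/L = 2.3109/2.4000 = 96.3%.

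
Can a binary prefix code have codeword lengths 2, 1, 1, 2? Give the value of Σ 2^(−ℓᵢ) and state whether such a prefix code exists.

1.5; no

With common denominator 2^2 = 4: Σ 2^(−ℓᵢ) = 1/4 + 2/4 + 2/4 + 1/4 = 6/4 = 1.5.
Kraft's inequality requires Σ ≤ 1; here Σ = 1.5 > 1, so no such prefix code exists.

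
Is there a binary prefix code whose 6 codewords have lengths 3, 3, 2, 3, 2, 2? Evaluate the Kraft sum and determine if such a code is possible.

With common denominator 2^3 = 8: Σ 2^(−ℓᵢ) = 1/8 + 1/8 + 2/8 + 1/8 + 2/8 + 2/8 = 9/8 = 1.125.
Kraft's inequality requires Σ ≤ 1; here Σ = 1.125 > 1, so no such prefix code exists.

1.125; no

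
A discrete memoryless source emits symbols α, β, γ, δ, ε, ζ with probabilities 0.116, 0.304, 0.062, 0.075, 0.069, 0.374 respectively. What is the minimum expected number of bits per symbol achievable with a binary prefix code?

2.27 bits/symbol

Repeatedly combine the two least-probable nodes; the expected code length is the sum of the merged weights.
merge 31/500 + 69/1000 → 131/1000
merge 3/40 + 29/250 → 191/1000
merge 131/1000 + 191/1000 → 161/500
merge 38/125 + 161/500 → 313/500
merge 187/500 + 313/500 → 1
L = 131/1000 + 191/1000 + 161/500 + 313/500 + 1 = 227/100 = 2.27 bits/symbol.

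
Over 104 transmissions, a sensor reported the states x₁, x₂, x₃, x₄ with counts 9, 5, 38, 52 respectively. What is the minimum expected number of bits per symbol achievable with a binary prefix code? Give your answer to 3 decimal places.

Probabilities are the counts divided by 104.
Repeatedly combine the two least-probable nodes; the expected code length is the sum of the merged weights.
merge 5/104 + 9/104 → 7/52
merge 7/52 + 19/52 → 1/2
merge 1/2 + 1/2 → 1
L = 7/52 + 1/2 + 1 = 85/52 ≈ 1.635 bits/symbol.

1.635 bits/symbol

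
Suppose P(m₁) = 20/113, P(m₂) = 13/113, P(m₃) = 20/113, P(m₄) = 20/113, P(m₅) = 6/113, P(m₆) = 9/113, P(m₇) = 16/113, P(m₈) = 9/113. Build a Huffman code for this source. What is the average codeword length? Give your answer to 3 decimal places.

2.956 bits/symbol

Repeatedly combine the two least-probable nodes; the expected code length is the sum of the merged weights.
merge 6/113 + 9/113 → 15/113
merge 9/113 + 13/113 → 22/113
merge 15/113 + 16/113 → 31/113
merge 20/113 + 20/113 → 40/113
merge 20/113 + 22/113 → 42/113
merge 31/113 + 40/113 → 71/113
merge 42/113 + 71/113 → 1
L = 15/113 + 22/113 + 31/113 + 40/113 + 42/113 + 71/113 + 1 = 334/113 ≈ 2.956 bits/symbol.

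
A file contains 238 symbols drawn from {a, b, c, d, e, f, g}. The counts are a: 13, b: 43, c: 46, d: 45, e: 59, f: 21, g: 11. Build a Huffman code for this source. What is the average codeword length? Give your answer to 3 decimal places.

2.660 bits/symbol

Probabilities are the counts divided by 238.
Repeatedly combine the two least-probable nodes; the expected code length is the sum of the merged weights.
merge 11/238 + 13/238 → 12/119
merge 3/34 + 12/119 → 45/238
merge 43/238 + 45/238 → 44/119
merge 45/238 + 23/119 → 13/34
merge 59/238 + 44/119 → 21/34
merge 13/34 + 21/34 → 1
L = 12/119 + 45/238 + 44/119 + 13/34 + 21/34 + 1 = 633/238 ≈ 2.660 bits/symbol.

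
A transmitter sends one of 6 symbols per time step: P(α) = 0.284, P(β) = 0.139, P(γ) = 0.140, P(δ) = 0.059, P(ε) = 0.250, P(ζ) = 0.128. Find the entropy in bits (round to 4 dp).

H = −Σ pᵢ log₂ pᵢ.
−0.284·log₂(0.284) = 0.5158
−0.139·log₂(0.139) = 0.3957
−0.140·log₂(0.140) = 0.3971
−0.059·log₂(0.059) = 0.2409
−0.250·log₂(0.250) = 0.5000
−0.128·log₂(0.128) = 0.3796
Sum ≈ 2.4291 → 2.4291 bits.

2.4291 bits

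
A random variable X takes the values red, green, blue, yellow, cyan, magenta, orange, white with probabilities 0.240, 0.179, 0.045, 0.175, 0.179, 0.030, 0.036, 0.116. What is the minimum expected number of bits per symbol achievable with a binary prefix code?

Repeatedly combine the two least-probable nodes; the expected code length is the sum of the merged weights.
merge 3/100 + 9/250 → 33/500
merge 9/200 + 33/500 → 111/1000
merge 111/1000 + 29/250 → 227/1000
merge 7/40 + 179/1000 → 177/500
merge 179/1000 + 227/1000 → 203/500
merge 6/25 + 177/500 → 297/500
merge 203/500 + 297/500 → 1
L = 33/500 + 111/1000 + 227/1000 + 177/500 + 203/500 + 297/500 + 1 = 1379/500 = 2.758 bits/symbol.

2.758 bits/symbol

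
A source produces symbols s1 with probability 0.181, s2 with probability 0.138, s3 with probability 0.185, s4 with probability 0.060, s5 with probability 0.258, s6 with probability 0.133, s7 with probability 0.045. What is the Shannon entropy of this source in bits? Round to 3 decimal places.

H = −Σ pᵢ log₂ pᵢ.
−0.181·log₂(0.181) = 0.4463
−0.138·log₂(0.138) = 0.3943
−0.185·log₂(0.185) = 0.4504
−0.060·log₂(0.060) = 0.2435
−0.258·log₂(0.258) = 0.5043
−0.133·log₂(0.133) = 0.3871
−0.045·log₂(0.045) = 0.2013
Sum ≈ 2.6272 → 2.627 bits.

2.627 bits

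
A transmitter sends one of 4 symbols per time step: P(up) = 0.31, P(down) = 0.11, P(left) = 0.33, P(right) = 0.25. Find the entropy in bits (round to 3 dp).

H = −Σ pᵢ log₂ pᵢ.
−0.31·log₂(0.31) = 0.5238
−0.11·log₂(0.11) = 0.3503
−0.33·log₂(0.33) = 0.5278
−0.25·log₂(0.25) = 0.5000
Sum ≈ 1.9019 → 1.902 bits.

1.902 bits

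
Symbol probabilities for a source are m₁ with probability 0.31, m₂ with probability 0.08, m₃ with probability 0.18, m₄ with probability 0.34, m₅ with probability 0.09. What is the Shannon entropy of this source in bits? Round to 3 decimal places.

2.102 bits

H = −Σ pᵢ log₂ pᵢ.
−0.31·log₂(0.31) = 0.5238
−0.08·log₂(0.08) = 0.2915
−0.18·log₂(0.18) = 0.4453
−0.34·log₂(0.34) = 0.5292
−0.09·log₂(0.09) = 0.3127
Sum ≈ 2.1024 → 2.102 bits.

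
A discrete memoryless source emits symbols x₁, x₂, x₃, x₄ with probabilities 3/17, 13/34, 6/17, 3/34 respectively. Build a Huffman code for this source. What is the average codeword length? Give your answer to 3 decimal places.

Repeatedly combine the two least-probable nodes; the expected code length is the sum of the merged weights.
merge 3/34 + 3/17 → 9/34
merge 9/34 + 6/17 → 21/34
merge 13/34 + 21/34 → 1
L = 9/34 + 21/34 + 1 = 32/17 ≈ 1.882 bits/symbol.

1.882 bits/symbol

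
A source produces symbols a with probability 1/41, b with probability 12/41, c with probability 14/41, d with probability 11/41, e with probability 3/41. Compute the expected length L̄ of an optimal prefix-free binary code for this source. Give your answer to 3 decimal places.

2.098 bits/symbol

Repeatedly combine the two least-probable nodes; the expected code length is the sum of the merged weights.
merge 1/41 + 3/41 → 4/41
merge 4/41 + 11/41 → 15/41
merge 12/41 + 14/41 → 26/41
merge 15/41 + 26/41 → 1
L = 4/41 + 15/41 + 26/41 + 1 = 86/41 ≈ 2.098 bits/symbol.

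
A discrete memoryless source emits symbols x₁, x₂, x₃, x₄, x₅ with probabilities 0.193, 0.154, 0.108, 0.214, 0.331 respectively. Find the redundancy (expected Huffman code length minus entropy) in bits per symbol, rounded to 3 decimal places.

0.038 bits

Entropy H = −Σ p log₂ p ≈ 2.2245 bits.
Huffman merges: 27/250+77/500→131/500; 193/1000+107/500→407/1000; 131/500+331/1000→593/1000; 407/1000+593/1000→1. L = 1131/500 ≈ 2.2620.
L − H = 2.2620 − 2.2245 = 0.038 bits.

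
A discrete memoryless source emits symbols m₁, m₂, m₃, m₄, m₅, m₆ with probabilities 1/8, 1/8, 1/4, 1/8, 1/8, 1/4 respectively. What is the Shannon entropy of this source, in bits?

2.5 bits

Each probability is a power of 1/2, so log₂(1/p) is an integer.
H = Σ p·log₂(1/p) = 1/8·3 + 1/8·3 + 1/4·2 + 1/8·3 + 1/8·3 + 1/4·2 = 2.5 bits.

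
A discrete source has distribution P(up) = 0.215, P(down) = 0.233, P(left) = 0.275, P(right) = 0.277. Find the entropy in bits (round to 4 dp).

H = −Σ pᵢ log₂ pᵢ.
−0.215·log₂(0.215) = 0.4768
−0.233·log₂(0.233) = 0.4897
−0.275·log₂(0.275) = 0.5122
−0.277·log₂(0.277) = 0.5130
Sum ≈ 1.9917 → 1.9917 bits.

1.9917 bits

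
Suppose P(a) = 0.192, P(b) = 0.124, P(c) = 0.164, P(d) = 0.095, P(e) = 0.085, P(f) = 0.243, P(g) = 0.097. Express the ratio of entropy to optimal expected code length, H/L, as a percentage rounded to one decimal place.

98.6%

Entropy H = −Σ p log₂ p ≈ 2.7057 bits.
Huffman merges: 17/200+19/200→9/50; 97/1000+31/250→221/1000; 41/250+9/50→43/125; 24/125+221/1000→413/1000; 243/1000+43/125→587/1000; 413/1000+587/1000→1. L = 549/200 ≈ 2.7450.
Efficiency = H/L = 2.7057/2.7450 = 98.6%.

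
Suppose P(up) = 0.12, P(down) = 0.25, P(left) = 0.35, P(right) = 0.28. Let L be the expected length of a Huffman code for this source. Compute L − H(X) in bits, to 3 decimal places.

Entropy H = −Σ p log₂ p ≈ 1.9114 bits.
Huffman merges: 3/25+1/4→37/100; 7/25+7/20→63/100; 37/100+63/100→1. L = 2 ≈ 2.0000.
L − H = 2.0000 − 1.9114 = 0.089 bits.

0.089 bits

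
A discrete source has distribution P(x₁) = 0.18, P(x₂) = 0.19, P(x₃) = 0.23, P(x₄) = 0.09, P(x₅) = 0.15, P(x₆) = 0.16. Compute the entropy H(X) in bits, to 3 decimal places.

H = −Σ pᵢ log₂ pᵢ.
−0.18·log₂(0.18) = 0.4453
−0.19·log₂(0.19) = 0.4552
−0.23·log₂(0.23) = 0.4877
−0.09·log₂(0.09) = 0.3127
−0.15·log₂(0.15) = 0.4105
−0.16·log₂(0.16) = 0.4230
Sum ≈ 2.5344 → 2.534 bits.

2.534 bits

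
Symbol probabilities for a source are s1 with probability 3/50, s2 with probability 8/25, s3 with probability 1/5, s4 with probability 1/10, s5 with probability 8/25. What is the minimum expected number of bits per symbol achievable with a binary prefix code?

2.16 bits/symbol

Repeatedly combine the two least-probable nodes; the expected code length is the sum of the merged weights.
merge 3/50 + 1/10 → 4/25
merge 4/25 + 1/5 → 9/25
merge 8/25 + 8/25 → 16/25
merge 9/25 + 16/25 → 1
L = 4/25 + 9/25 + 16/25 + 1 = 54/25 = 2.16 bits/symbol.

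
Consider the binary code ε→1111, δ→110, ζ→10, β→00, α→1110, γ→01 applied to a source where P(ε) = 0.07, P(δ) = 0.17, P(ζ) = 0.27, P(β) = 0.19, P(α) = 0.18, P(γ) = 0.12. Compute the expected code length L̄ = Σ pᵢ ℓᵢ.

L̄ = Σ pᵢ·ℓᵢ = 0.07·4 + 0.17·3 + 0.27·2 + 0.19·2 + 0.18·4 + 0.12·2 = 2.67 bits/symbol.

2.67 bits/symbol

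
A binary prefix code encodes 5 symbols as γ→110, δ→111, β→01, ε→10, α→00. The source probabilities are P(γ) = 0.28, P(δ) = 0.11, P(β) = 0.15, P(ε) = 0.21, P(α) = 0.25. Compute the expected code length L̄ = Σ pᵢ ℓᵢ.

2.39 bits/symbol

L̄ = Σ pᵢ·ℓᵢ = 0.28·3 + 0.11·3 + 0.15·2 + 0.21·2 + 0.25·2 = 2.39 bits/symbol.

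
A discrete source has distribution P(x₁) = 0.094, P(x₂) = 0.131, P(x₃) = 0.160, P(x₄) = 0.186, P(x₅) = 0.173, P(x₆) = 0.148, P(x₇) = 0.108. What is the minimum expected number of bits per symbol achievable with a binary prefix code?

2.814 bits/symbol

Repeatedly combine the two least-probable nodes; the expected code length is the sum of the merged weights.
merge 47/500 + 27/250 → 101/500
merge 131/1000 + 37/250 → 279/1000
merge 4/25 + 173/1000 → 333/1000
merge 93/500 + 101/500 → 97/250
merge 279/1000 + 333/1000 → 153/250
merge 97/250 + 153/250 → 1
L = 101/500 + 279/1000 + 333/1000 + 97/250 + 153/250 + 1 = 1407/500 = 2.814 bits/symbol.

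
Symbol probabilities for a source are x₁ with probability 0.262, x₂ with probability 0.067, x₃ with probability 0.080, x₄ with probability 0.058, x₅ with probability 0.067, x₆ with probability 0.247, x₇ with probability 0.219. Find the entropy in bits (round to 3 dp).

H = −Σ pᵢ log₂ pᵢ.
−0.262·log₂(0.262) = 0.5063
−0.067·log₂(0.067) = 0.2613
−0.080·log₂(0.080) = 0.2915
−0.058·log₂(0.058) = 0.2383
−0.067·log₂(0.067) = 0.2613
−0.247·log₂(0.247) = 0.4983
−0.219·log₂(0.219) = 0.4798
Sum ≈ 2.5367 → 2.537 bits.

2.537 bits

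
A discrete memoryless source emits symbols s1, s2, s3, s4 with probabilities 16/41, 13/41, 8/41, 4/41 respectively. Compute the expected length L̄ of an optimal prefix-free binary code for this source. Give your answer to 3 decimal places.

1.902 bits/symbol

Repeatedly combine the two least-probable nodes; the expected code length is the sum of the merged weights.
merge 4/41 + 8/41 → 12/41
merge 12/41 + 13/41 → 25/41
merge 16/41 + 25/41 → 1
L = 12/41 + 25/41 + 1 = 78/41 ≈ 1.902 bits/symbol.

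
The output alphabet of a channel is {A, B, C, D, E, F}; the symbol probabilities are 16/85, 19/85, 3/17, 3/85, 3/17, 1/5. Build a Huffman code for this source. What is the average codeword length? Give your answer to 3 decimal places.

2.576 bits/symbol

Repeatedly combine the two least-probable nodes; the expected code length is the sum of the merged weights.
merge 3/85 + 3/17 → 18/85
merge 3/17 + 16/85 → 31/85
merge 1/5 + 18/85 → 7/17
merge 19/85 + 31/85 → 10/17
merge 7/17 + 10/17 → 1
L = 18/85 + 31/85 + 7/17 + 10/17 + 1 = 219/85 ≈ 2.576 bits/symbol.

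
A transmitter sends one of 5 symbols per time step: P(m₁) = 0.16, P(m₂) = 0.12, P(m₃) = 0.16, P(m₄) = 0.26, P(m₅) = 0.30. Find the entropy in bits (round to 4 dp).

2.2395 bits

H = −Σ pᵢ log₂ pᵢ.
−0.16·log₂(0.16) = 0.4230
−0.12·log₂(0.12) = 0.3671
−0.16·log₂(0.16) = 0.4230
−0.26·log₂(0.26) = 0.5053
−0.30·log₂(0.30) = 0.5211
Sum ≈ 2.2395 → 2.2395 bits.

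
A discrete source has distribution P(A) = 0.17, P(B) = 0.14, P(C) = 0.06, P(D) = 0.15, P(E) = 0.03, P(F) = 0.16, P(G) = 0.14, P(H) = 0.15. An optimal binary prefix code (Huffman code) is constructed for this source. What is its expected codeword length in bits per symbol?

2.92 bits/symbol

Repeatedly combine the two least-probable nodes; the expected code length is the sum of the merged weights.
merge 3/100 + 3/50 → 9/100
merge 9/100 + 7/50 → 23/100
merge 7/50 + 3/20 → 29/100
merge 3/20 + 4/25 → 31/100
merge 17/100 + 23/100 → 2/5
merge 29/100 + 31/100 → 3/5
merge 2/5 + 3/5 → 1
L = 9/100 + 23/100 + 29/100 + 31/100 + 2/5 + 3/5 + 1 = 73/25 = 2.92 bits/symbol.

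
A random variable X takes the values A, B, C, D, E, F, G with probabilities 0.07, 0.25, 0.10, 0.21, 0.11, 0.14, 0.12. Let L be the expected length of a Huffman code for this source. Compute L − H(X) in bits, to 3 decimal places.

0.022 bits

Entropy H = −Σ p log₂ p ≈ 2.6880 bits.
Huffman merges: 7/100+1/10→17/100; 11/100+3/25→23/100; 7/50+17/100→31/100; 21/100+23/100→11/25; 1/4+31/100→14/25; 11/25+14/25→1. L = 271/100 ≈ 2.7100.
L − H = 2.7100 − 2.6880 = 0.022 bits.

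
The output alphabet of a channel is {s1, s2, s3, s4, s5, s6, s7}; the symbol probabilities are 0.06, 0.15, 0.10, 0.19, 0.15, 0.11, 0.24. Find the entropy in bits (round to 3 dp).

H = −Σ pᵢ log₂ pᵢ.
−0.06·log₂(0.06) = 0.2435
−0.15·log₂(0.15) = 0.4105
−0.10·log₂(0.10) = 0.3322
−0.19·log₂(0.19) = 0.4552
−0.15·log₂(0.15) = 0.4105
−0.11·log₂(0.11) = 0.3503
−0.24·log₂(0.24) = 0.4941
Sum ≈ 2.6965 → 2.696 bits.

2.696 bits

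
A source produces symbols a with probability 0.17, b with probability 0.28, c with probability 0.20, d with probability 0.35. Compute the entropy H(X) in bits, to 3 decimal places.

1.943 bits

H = −Σ pᵢ log₂ pᵢ.
−0.17·log₂(0.17) = 0.4346
−0.28·log₂(0.28) = 0.5142
−0.20·log₂(0.20) = 0.4644
−0.35·log₂(0.35) = 0.5301
Sum ≈ 1.9433 → 1.943 bits.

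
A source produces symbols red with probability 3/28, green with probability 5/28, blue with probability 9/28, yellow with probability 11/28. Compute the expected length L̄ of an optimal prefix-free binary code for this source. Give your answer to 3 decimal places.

1.893 bits/symbol

Repeatedly combine the two least-probable nodes; the expected code length is the sum of the merged weights.
merge 3/28 + 5/28 → 2/7
merge 2/7 + 9/28 → 17/28
merge 11/28 + 17/28 → 1
L = 2/7 + 17/28 + 1 = 53/28 ≈ 1.893 bits/symbol.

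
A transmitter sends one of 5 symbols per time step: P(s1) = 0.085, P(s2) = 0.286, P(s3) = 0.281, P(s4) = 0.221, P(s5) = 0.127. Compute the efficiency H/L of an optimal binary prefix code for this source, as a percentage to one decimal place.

Entropy H = −Σ p log₂ p ≈ 2.1928 bits.
Huffman merges: 17/200+127/1000→53/250; 53/250+221/1000→433/1000; 281/1000+143/500→567/1000; 433/1000+567/1000→1. L = 553/250 ≈ 2.2120.
Efficiency = H/L = 2.1928/2.2120 = 99.1%.

99.1%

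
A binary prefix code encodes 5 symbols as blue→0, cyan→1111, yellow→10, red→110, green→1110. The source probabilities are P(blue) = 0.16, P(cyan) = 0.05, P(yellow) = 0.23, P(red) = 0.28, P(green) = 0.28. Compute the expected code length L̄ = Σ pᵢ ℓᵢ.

2.78 bits/symbol

L̄ = Σ pᵢ·ℓᵢ = 0.16·1 + 0.05·4 + 0.23·2 + 0.28·3 + 0.28·4 = 2.78 bits/symbol.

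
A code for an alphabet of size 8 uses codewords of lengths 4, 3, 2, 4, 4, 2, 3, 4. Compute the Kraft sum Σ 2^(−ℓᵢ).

With common denominator 2^4 = 16: Σ 2^(−ℓᵢ) = 1/16 + 2/16 + 4/16 + 1/16 + 1/16 + 4/16 + 2/16 + 1/16 = 16/16 = 1.

1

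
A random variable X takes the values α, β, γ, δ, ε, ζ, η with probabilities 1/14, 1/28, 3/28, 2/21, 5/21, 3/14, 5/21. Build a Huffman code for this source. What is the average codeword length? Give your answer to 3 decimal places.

Repeatedly combine the two least-probable nodes; the expected code length is the sum of the merged weights.
merge 1/28 + 1/14 → 3/28
merge 2/21 + 3/28 → 17/84
merge 3/28 + 17/84 → 13/42
merge 3/14 + 5/21 → 19/42
merge 5/21 + 13/42 → 23/42
merge 19/42 + 23/42 → 1
L = 3/28 + 17/84 + 13/42 + 19/42 + 23/42 + 1 = 55/21 ≈ 2.619 bits/symbol.

2.619 bits/symbol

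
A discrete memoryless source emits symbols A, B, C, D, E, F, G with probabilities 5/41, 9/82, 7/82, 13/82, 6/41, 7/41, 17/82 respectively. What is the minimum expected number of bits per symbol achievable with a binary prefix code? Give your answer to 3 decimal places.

Repeatedly combine the two least-probable nodes; the expected code length is the sum of the merged weights.
merge 7/82 + 9/82 → 8/41
merge 5/41 + 6/41 → 11/41
merge 13/82 + 7/41 → 27/82
merge 8/41 + 17/82 → 33/82
merge 11/41 + 27/82 → 49/82
merge 33/82 + 49/82 → 1
L = 8/41 + 11/41 + 27/82 + 33/82 + 49/82 + 1 = 229/82 ≈ 2.793 bits/symbol.

2.793 bits/symbol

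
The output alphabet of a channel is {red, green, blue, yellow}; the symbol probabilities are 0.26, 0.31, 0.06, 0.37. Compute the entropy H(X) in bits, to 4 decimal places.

1.8033 bits

H = −Σ pᵢ log₂ pᵢ.
−0.26·log₂(0.26) = 0.5053
−0.31·log₂(0.31) = 0.5238
−0.06·log₂(0.06) = 0.2435
−0.37·log₂(0.37) = 0.5307
Sum ≈ 1.8033 → 1.8033 bits.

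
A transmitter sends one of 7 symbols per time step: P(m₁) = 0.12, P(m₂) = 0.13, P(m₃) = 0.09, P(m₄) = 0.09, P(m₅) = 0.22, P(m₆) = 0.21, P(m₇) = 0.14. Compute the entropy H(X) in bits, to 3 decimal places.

2.726 bits

H = −Σ pᵢ log₂ pᵢ.
−0.12·log₂(0.12) = 0.3671
−0.13·log₂(0.13) = 0.3826
−0.09·log₂(0.09) = 0.3127
−0.09·log₂(0.09) = 0.3127
−0.22·log₂(0.22) = 0.4806
−0.21·log₂(0.21) = 0.4728
−0.14·log₂(0.14) = 0.3971
Sum ≈ 2.7255 → 2.726 bits.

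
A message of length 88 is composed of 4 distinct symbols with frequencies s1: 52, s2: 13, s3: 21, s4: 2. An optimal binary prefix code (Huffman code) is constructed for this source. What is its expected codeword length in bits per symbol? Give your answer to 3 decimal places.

1.580 bits/symbol

Probabilities are the counts divided by 88.
Repeatedly combine the two least-probable nodes; the expected code length is the sum of the merged weights.
merge 1/44 + 13/88 → 15/88
merge 15/88 + 21/88 → 9/22
merge 9/22 + 13/22 → 1
L = 15/88 + 9/22 + 1 = 139/88 ≈ 1.580 bits/symbol.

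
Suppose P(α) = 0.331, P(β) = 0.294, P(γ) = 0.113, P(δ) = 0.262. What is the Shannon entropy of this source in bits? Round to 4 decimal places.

H = −Σ pᵢ log₂ pᵢ.
−0.331·log₂(0.331) = 0.5280
−0.294·log₂(0.294) = 0.5192
−0.113·log₂(0.113) = 0.3555
−0.262·log₂(0.262) = 0.5063
Sum ≈ 1.9089 → 1.9089 bits.

1.9089 bits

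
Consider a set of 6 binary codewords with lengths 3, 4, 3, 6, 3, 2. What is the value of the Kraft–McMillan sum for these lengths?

0.703125

With common denominator 2^6 = 64: Σ 2^(−ℓᵢ) = 8/64 + 4/64 + 8/64 + 1/64 + 8/64 + 16/64 = 45/64 = 0.703125.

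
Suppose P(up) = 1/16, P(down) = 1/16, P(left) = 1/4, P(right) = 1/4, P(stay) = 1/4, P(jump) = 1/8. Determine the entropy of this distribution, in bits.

2.375 bits

Each probability is a power of 1/2, so log₂(1/p) is an integer.
H = Σ p·log₂(1/p) = 1/16·4 + 1/16·4 + 1/4·2 + 1/4·2 + 1/4·2 + 1/8·3 = 2.375 bits.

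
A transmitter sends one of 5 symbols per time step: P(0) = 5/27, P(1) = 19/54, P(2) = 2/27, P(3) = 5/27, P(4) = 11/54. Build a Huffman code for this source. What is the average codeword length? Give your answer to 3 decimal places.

Repeatedly combine the two least-probable nodes; the expected code length is the sum of the merged weights.
merge 2/27 + 5/27 → 7/27
merge 5/27 + 11/54 → 7/18
merge 7/27 + 19/54 → 11/18
merge 7/18 + 11/18 → 1
L = 7/27 + 7/18 + 11/18 + 1 = 61/27 ≈ 2.259 bits/symbol.

2.259 bits/symbol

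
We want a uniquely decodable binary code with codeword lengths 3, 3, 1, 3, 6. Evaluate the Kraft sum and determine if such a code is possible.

With common denominator 2^6 = 64: Σ 2^(−ℓᵢ) = 8/64 + 8/64 + 32/64 + 8/64 + 1/64 = 57/64 = 0.890625.
Kraft's inequality requires Σ ≤ 1; here Σ = 0.890625 ≤ 1, so such a prefix code exists.

0.890625; yes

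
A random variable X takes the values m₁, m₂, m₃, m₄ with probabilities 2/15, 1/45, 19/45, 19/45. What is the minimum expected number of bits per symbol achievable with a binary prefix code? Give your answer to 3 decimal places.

1.733 bits/symbol

Repeatedly combine the two least-probable nodes; the expected code length is the sum of the merged weights.
merge 1/45 + 2/15 → 7/45
merge 7/45 + 19/45 → 26/45
merge 19/45 + 26/45 → 1
L = 7/45 + 26/45 + 1 = 26/15 ≈ 1.733 bits/symbol.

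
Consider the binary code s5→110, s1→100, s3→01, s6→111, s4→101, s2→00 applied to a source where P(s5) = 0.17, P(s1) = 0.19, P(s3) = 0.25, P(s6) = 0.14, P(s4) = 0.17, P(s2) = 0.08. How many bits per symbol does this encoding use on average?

2.67 bits/symbol

L̄ = Σ pᵢ·ℓᵢ = 0.17·3 + 0.19·3 + 0.25·2 + 0.14·3 + 0.17·3 + 0.08·2 = 2.67 bits/symbol.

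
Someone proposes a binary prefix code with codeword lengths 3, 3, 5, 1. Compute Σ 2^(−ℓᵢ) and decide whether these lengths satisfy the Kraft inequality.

With common denominator 2^5 = 32: Σ 2^(−ℓᵢ) = 4/32 + 4/32 + 1/32 + 16/32 = 25/32 = 0.78125.
Kraft's inequality requires Σ ≤ 1; here Σ = 0.78125 ≤ 1, so such a prefix code exists.

0.78125; yes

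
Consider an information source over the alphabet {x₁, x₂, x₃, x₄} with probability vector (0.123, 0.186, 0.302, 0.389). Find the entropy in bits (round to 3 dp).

H = −Σ pᵢ log₂ pᵢ.
−0.123·log₂(0.123) = 0.3719
−0.186·log₂(0.186) = 0.4514
−0.302·log₂(0.302) = 0.5217
−0.389·log₂(0.389) = 0.5299
Sum ≈ 1.8748 → 1.875 bits.

1.875 bits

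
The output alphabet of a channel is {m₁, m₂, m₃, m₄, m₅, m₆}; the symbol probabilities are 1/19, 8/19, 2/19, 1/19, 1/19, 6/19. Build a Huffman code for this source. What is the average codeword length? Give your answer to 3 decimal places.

Repeatedly combine the two least-probable nodes; the expected code length is the sum of the merged weights.
merge 1/19 + 1/19 → 2/19
merge 1/19 + 2/19 → 3/19
merge 2/19 + 3/19 → 5/19
merge 5/19 + 6/19 → 11/19
merge 8/19 + 11/19 → 1
L = 2/19 + 3/19 + 5/19 + 11/19 + 1 = 40/19 ≈ 2.105 bits/symbol.

2.105 bits/symbol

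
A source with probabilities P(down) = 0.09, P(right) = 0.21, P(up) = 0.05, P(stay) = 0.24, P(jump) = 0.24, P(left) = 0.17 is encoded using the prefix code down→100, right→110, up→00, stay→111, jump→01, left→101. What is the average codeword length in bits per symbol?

2.71 bits/symbol

L̄ = Σ pᵢ·ℓᵢ = 0.09·3 + 0.21·3 + 0.05·2 + 0.24·3 + 0.24·2 + 0.17·3 = 2.71 bits/symbol.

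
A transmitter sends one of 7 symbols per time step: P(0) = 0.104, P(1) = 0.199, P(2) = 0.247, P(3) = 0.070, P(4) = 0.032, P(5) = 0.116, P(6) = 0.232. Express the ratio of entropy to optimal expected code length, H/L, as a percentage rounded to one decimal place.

Entropy H = −Σ p log₂ p ≈ 2.5784 bits.
Huffman merges: 4/125+7/100→51/500; 51/500+13/125→103/500; 29/250+199/1000→63/200; 103/500+29/125→219/500; 247/1000+63/200→281/500; 219/500+281/500→1. L = 2623/1000 ≈ 2.6230.
Efficiency = H/L = 2.5784/2.6230 = 98.3%.

98.3%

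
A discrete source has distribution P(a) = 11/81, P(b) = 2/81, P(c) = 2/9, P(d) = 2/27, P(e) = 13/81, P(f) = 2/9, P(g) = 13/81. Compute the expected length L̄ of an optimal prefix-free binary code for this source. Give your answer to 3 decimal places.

2.654 bits/symbol

Repeatedly combine the two least-probable nodes; the expected code length is the sum of the merged weights.
merge 2/81 + 2/27 → 8/81
merge 8/81 + 11/81 → 19/81
merge 13/81 + 13/81 → 26/81
merge 2/9 + 2/9 → 4/9
merge 19/81 + 26/81 → 5/9
merge 4/9 + 5/9 → 1
L = 8/81 + 19/81 + 26/81 + 4/9 + 5/9 + 1 = 215/81 ≈ 2.654 bits/symbol.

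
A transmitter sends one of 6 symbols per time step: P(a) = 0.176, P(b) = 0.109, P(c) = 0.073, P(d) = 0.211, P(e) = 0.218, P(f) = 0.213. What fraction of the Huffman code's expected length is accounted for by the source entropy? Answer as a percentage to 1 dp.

Entropy H = −Σ p log₂ p ≈ 2.4932 bits.
Huffman merges: 73/1000+109/1000→91/500; 22/125+91/500→179/500; 211/1000+213/1000→53/125; 109/500+179/500→72/125; 53/125+72/125→1. L = 127/50 ≈ 2.5400.
Efficiency = H/L = 2.4932/2.5400 = 98.2%.

98.2%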